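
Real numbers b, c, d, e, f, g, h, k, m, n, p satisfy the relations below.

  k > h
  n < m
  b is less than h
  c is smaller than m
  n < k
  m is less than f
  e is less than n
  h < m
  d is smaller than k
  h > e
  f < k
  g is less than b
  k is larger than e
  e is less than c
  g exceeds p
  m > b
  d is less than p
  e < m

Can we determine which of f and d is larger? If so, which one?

f

Following the relations from d: d < p < g < b < h < m < f.
So f is larger.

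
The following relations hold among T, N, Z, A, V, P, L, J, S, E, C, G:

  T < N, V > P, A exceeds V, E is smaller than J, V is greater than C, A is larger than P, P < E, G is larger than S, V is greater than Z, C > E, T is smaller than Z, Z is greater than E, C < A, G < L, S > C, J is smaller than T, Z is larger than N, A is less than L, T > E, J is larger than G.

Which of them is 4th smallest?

The consecutive relations fix a unique order: P < E < C < S < G < J < T < N < Z < V < A < L.
Counting 4 from the smallest end gives S.

S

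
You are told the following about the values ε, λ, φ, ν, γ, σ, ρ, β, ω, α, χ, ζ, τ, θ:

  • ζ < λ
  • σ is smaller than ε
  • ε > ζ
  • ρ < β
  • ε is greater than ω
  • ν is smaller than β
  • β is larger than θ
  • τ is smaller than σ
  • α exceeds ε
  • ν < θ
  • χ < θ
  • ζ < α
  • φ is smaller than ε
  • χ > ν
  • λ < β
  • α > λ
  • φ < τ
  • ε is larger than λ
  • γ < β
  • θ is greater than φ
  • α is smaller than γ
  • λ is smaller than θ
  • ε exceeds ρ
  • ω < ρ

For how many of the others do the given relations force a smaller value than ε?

7

From ε the given relations immediately reach φ, ζ, ω, σ, ρ, λ.
From those, τ — 7 in total.
Nothing else is reachable below ε; 7 in all.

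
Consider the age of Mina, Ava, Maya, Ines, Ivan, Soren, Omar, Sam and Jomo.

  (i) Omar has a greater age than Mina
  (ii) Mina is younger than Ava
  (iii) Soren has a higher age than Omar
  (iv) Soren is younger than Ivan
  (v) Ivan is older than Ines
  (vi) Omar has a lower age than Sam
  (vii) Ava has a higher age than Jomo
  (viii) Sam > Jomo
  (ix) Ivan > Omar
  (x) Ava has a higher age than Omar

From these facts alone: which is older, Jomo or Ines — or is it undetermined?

Following every chain through Jomo: above Jomo we get Ava, Sam.
Ines is not reached, and no chain runs the other way from Ines to Jomo.
So the given relations leave the order of Jomo and Ines undetermined.

undetermined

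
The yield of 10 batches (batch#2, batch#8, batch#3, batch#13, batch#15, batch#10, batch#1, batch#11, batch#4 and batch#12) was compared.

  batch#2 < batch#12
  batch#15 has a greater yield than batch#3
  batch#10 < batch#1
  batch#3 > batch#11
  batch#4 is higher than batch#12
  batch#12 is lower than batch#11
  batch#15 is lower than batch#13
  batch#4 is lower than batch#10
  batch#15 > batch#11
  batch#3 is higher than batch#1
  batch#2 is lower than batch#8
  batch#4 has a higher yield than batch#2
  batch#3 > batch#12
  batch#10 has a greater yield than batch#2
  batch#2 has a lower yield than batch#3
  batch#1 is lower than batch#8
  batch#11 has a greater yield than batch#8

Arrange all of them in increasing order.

batch#2 < batch#12 < batch#4 < batch#10 < batch#1 < batch#8 < batch#11 < batch#3 < batch#15 < batch#13

The consecutive links are each given: batch#2 < batch#12; batch#12 < batch#4; batch#4 < batch#10; batch#10 < batch#1; batch#1 < batch#8; batch#8 < batch#11; batch#11 < batch#3; batch#3 < batch#15; batch#15 < batch#13.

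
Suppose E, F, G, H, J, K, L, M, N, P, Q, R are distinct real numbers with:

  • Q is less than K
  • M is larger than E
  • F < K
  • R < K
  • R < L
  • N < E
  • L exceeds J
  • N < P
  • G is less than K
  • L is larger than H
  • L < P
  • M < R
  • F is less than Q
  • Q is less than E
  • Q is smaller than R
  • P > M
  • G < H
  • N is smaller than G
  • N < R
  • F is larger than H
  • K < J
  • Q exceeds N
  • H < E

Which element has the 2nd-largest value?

The consecutive relations fix a unique order: N < G < H < F < Q < E < M < R < K < J < L < P.
Counting 2 from the largest end gives L.

L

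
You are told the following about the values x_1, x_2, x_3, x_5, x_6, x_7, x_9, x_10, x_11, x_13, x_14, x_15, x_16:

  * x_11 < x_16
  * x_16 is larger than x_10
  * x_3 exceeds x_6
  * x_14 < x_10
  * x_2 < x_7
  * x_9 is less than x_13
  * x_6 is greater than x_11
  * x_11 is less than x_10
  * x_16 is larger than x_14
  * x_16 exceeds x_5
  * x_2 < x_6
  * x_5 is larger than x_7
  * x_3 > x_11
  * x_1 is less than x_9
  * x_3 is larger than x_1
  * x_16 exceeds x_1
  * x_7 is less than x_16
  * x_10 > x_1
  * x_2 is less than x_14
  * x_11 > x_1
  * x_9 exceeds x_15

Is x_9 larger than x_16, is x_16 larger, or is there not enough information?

undetermined

Following every chain through x_9: above x_9 we get x_13; below x_9 we get x_1, x_15.
x_16 is not reached, and no chain runs the other way from x_16 to x_9.
So the given relations leave the order of x_9 and x_16 undetermined.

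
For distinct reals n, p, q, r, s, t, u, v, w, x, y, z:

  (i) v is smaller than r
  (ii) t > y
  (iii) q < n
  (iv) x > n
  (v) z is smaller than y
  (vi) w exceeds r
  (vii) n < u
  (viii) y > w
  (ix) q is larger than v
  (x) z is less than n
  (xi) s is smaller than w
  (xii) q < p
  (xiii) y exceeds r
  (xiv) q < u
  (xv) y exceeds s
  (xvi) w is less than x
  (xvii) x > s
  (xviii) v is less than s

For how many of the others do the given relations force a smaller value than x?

From x the given relations immediately reach s, n, w.
From those, v, q, r, z — 7 in total.
No other element is forced below x by the given relations, so the count is 7.

7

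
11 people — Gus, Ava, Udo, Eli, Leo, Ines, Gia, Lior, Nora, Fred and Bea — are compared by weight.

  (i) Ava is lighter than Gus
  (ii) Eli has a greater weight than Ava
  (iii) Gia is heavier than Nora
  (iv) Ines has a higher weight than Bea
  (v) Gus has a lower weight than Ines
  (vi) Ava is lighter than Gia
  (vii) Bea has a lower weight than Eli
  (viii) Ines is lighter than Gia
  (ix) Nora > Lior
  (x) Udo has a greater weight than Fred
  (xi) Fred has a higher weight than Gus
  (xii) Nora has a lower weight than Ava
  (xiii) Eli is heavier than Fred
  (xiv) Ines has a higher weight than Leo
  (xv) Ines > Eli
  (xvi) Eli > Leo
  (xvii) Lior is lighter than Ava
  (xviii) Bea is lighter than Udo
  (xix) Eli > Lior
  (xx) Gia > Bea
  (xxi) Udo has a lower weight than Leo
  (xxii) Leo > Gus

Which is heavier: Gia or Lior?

Lior < Nora and Nora < Ava give Lior < Ava.
With Ava < Gus: Lior < Nora < Ava < Gus.
With Gus < Fred: Lior < Nora < Ava < Gus < Fred.
Then Fred < Udo extends the chain to Udo.
With Udo < Leo: Lior < Nora < Ava < Gus < Fred < Udo < Leo.
With Leo < Eli: Lior < Nora < Ava < Gus < Fred < Udo < Leo < Eli.
With Eli < Ines: Lior < Nora < Ava < Gus < Fred < Udo < Leo < Eli < Ines.
Then Ines < Gia extends the chain to Gia.
So Lior < Gia; Gia is the heavier of the two.

Gia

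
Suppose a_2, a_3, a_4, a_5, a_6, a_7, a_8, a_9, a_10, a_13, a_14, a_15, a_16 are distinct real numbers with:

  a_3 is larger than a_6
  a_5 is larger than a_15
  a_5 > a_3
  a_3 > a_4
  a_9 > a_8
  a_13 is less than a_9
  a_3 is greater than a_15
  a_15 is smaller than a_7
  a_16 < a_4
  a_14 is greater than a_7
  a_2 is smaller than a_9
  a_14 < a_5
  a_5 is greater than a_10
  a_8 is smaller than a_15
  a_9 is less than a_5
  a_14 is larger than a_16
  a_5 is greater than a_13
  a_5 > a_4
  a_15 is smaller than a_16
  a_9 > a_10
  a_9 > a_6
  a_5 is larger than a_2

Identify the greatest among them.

a_5

a_8 is not greatest since a_8 < a_15; a_13 is not greatest since a_13 < a_5; a_15 is not greatest since a_15 < a_7; a_16 is not greatest since a_16 < a_4; a_2 is not greatest since a_2 < a_5; a_6 is not greatest since a_6 < a_3; a_4 is not greatest since a_4 < a_5; a_7 is not greatest since a_7 < a_14; a_14 is not greatest since a_14 < a_5; a_10 is not greatest since a_10 < a_9; a_3 is not greatest since a_3 < a_5; a_9 is not greatest since a_9 < a_5.
Only a_5 has nothing above it, so a_5 is the greatest.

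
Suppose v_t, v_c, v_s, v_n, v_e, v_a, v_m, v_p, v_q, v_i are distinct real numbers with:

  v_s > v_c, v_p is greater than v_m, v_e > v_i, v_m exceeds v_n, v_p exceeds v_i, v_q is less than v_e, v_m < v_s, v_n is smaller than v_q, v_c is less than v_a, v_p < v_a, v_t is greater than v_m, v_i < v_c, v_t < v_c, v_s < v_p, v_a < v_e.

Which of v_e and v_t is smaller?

v_t

v_t < v_c and v_c < v_s give v_t < v_s.
With v_s < v_p: v_t < v_c < v_s < v_p.
With v_p < v_a: v_t < v_c < v_s < v_p < v_a.
With v_a < v_e: v_t < v_c < v_s < v_p < v_a < v_e.
So v_t < v_e; v_t is the smaller of the two.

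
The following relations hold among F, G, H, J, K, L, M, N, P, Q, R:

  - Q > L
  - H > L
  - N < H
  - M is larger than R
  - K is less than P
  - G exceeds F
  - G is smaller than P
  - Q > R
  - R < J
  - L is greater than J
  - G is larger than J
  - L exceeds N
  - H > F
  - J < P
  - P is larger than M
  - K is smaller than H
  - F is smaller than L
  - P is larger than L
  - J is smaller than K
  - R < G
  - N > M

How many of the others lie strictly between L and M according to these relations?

The relations place M below L. An element lies strictly between them when it is forced above M and also forced below L.
Above M: {N, Q, H, P}. Below L: {R, J, F, N}.
Intersection: {N} — 1.

1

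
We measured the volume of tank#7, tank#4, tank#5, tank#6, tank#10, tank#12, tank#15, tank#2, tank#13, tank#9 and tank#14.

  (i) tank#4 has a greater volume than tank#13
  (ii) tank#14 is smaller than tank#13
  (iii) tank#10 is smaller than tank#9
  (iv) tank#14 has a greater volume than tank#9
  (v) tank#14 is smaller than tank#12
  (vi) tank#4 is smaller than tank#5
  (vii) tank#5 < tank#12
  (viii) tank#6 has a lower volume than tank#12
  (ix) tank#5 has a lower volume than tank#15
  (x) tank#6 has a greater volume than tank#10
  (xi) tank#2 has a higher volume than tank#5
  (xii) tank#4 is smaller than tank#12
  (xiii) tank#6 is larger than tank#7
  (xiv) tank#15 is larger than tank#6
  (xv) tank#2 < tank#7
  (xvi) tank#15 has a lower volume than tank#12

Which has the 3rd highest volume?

tank#6

Chaining the given pairs: tank#10 < tank#9 < tank#14 < tank#13 < tank#4 < tank#5 < tank#2 < tank#7 < tank#6 < tank#15 < tank#12.
The 3rd largest is tank#6.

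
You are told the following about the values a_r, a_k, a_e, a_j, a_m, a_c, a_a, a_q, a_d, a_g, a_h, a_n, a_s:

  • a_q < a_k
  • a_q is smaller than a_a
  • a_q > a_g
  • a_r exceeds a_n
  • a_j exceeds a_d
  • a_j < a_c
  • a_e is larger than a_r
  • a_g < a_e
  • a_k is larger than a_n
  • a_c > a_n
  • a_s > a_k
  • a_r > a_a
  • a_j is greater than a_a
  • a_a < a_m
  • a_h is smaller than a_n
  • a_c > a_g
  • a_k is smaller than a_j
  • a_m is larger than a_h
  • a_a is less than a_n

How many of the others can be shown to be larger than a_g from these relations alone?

Directly above a_g: a_q, a_c, a_e.
One step further: a_a, a_k (5 so far).
One step further: a_n, a_j, a_r, a_s, a_m (10 so far).
No other element is forced above a_g by the given relations, so the count is 10.

10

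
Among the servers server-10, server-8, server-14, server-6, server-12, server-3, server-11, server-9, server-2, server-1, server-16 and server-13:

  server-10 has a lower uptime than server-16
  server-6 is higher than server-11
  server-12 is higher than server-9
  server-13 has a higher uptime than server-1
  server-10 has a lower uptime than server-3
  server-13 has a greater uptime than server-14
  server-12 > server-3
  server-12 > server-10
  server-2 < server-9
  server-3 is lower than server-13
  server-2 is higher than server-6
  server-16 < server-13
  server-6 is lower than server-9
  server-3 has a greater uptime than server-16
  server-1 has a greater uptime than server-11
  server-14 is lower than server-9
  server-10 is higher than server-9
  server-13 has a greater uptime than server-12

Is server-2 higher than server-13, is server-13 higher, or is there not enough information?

Link the given pairs in sequence: server-2 < server-9; server-9 < server-10; server-10 < server-16; server-16 < server-3; server-3 < server-12; server-12 < server-13.
Together: server-2 < server-9 < server-10 < server-16 < server-3 < server-12 < server-13.
So server-13 is higher.

server-13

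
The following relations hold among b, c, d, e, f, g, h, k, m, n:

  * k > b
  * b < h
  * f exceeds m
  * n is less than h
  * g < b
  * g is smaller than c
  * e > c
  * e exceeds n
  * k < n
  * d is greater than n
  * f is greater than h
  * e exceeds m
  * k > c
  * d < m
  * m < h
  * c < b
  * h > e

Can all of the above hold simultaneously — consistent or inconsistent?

The single ordering g < c < b < k < n < d < m < e < h < f satisfies every listed relation, so no contradiction arises.

consistent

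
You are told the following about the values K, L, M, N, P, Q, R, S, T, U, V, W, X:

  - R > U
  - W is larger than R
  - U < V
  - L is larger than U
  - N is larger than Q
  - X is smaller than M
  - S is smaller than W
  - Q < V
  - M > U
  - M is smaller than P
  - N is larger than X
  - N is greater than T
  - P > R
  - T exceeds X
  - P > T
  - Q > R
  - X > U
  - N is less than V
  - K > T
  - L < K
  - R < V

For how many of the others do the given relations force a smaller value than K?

Directly below K: L, T.
One step further: U, X (4 so far).
No other element is forced below K by the given relations, so the count is 4.

4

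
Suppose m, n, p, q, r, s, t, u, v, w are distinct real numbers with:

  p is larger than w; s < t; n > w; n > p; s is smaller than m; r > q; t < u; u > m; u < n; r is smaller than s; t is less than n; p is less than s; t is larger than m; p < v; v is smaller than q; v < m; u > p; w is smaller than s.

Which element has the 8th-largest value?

Piecing the relations together gives one ordering: w < p < v < q < r < s < m < t < u < n.
Counting 8 from the largest end gives v.

v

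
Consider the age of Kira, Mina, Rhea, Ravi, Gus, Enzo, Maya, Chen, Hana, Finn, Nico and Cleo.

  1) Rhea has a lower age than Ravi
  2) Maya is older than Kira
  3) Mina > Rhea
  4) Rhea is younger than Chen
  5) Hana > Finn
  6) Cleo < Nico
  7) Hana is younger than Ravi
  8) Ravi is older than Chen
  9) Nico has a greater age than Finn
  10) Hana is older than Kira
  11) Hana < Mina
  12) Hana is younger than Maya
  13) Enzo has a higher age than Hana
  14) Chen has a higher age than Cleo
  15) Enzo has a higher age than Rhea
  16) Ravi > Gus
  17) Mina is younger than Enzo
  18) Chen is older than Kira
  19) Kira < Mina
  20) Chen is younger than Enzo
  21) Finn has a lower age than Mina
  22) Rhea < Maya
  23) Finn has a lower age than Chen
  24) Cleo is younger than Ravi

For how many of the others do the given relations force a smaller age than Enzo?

The elements the relations force below Enzo are Finn, Kira, Rhea, Cleo, Chen, Hana, Mina — no chain reaches any other.
That is 7.

7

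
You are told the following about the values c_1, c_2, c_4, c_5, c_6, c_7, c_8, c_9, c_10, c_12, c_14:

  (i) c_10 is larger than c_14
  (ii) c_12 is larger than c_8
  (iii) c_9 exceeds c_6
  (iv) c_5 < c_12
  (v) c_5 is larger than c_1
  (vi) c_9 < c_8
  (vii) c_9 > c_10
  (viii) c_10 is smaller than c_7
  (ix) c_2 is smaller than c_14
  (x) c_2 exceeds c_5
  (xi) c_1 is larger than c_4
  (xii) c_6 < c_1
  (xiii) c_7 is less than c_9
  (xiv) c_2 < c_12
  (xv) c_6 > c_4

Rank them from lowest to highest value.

c_4 < c_6 < c_1 < c_5 < c_2 < c_14 < c_10 < c_7 < c_9 < c_8 < c_12

Each adjacent pair is fixed by a given relation: c_4 < c_6; c_6 < c_1; c_1 < c_5; c_5 < c_2; c_2 < c_14; c_14 < c_10; c_10 < c_7; c_7 < c_9; c_9 < c_8; c_8 < c_12. Chaining them end to end gives the full order.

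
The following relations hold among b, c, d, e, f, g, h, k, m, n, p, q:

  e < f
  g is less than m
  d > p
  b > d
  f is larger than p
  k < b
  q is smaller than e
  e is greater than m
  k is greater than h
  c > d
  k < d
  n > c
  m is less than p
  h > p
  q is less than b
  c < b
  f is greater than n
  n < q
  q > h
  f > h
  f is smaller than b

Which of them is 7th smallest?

Piecing the relations together gives one ordering: g < m < p < h < k < d < c < n < q < e < f < b.
Counting 7 from the smallest end gives c.

c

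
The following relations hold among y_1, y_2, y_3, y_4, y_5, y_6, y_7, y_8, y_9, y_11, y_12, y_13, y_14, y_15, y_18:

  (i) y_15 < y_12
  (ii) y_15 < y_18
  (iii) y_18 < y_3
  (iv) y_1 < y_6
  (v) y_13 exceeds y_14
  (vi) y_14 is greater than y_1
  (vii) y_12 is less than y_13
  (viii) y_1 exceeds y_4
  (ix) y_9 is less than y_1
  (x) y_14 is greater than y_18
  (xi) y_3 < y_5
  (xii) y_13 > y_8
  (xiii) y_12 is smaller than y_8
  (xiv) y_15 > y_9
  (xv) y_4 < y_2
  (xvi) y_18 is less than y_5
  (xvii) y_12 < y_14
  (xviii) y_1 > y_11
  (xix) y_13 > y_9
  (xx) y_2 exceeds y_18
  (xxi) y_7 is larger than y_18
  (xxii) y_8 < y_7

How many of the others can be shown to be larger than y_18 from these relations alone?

6

From y_18 the given relations immediately reach y_14, y_3, y_2, y_7, y_5.
From those, y_13 — 6 in total.
Nothing else is reachable above y_18; 6 in all.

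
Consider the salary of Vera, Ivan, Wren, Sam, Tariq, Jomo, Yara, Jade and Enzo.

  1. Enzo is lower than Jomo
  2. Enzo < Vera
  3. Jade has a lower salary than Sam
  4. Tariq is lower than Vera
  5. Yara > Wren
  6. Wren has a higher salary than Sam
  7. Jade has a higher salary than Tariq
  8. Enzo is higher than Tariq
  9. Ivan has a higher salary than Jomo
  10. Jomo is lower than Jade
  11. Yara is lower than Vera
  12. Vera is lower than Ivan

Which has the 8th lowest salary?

Chaining the given pairs: Tariq < Enzo < Jomo < Jade < Sam < Wren < Yara < Vera < Ivan.
Counting 8 from the smallest end gives Vera.

Vera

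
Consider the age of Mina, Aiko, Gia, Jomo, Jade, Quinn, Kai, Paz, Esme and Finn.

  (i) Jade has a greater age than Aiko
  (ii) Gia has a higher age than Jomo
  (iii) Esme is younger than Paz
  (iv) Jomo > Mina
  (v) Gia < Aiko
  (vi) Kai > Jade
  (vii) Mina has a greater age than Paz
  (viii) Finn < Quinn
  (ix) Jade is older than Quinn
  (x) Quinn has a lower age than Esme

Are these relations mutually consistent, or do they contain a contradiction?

consistent

Every relation is compatible with Finn < Quinn < Esme < Paz < Mina < Jomo < Gia < Aiko < Jade < Kai; the set is consistent.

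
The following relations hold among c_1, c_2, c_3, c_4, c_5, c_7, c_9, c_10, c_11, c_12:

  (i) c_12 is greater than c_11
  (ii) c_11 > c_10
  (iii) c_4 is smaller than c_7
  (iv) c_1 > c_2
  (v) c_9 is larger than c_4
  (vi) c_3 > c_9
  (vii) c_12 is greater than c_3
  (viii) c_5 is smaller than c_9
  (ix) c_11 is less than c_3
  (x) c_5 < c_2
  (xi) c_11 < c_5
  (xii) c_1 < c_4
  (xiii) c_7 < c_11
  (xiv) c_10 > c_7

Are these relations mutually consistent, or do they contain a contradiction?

inconsistent

Chaining the given relations yields c_2 < c_1 < c_4 < c_7 < c_10 < c_11 < c_5, so c_2 < c_5. But one relation states c_5 < c_2. These cannot both hold.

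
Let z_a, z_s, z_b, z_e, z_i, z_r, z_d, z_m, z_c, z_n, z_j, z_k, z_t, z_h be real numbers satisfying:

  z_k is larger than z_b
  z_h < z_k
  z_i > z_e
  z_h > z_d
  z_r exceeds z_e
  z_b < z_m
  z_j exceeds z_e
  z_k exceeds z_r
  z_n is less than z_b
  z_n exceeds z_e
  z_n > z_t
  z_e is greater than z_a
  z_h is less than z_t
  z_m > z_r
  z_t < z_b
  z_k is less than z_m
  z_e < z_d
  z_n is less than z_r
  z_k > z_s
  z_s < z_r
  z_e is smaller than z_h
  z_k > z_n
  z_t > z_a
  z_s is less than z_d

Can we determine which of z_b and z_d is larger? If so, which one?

z_d < z_h and z_h < z_t give z_d < z_t.
With z_t < z_n: z_d < z_h < z_t < z_n.
Then z_n < z_b extends the chain to z_b.
So z_b is larger.

z_b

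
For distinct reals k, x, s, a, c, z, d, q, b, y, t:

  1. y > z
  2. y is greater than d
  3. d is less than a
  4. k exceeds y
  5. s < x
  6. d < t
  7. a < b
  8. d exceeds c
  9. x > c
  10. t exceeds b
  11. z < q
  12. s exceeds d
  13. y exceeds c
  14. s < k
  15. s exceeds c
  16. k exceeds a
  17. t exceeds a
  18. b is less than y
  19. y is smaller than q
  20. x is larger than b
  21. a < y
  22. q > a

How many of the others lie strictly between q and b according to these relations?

1

The relations place b below q. An element lies strictly between them when it is forced above b and also forced below q.
Above b: {t, y, k, x}. Below q: {c, d, z, a, y}.
Intersection: {y} — 1.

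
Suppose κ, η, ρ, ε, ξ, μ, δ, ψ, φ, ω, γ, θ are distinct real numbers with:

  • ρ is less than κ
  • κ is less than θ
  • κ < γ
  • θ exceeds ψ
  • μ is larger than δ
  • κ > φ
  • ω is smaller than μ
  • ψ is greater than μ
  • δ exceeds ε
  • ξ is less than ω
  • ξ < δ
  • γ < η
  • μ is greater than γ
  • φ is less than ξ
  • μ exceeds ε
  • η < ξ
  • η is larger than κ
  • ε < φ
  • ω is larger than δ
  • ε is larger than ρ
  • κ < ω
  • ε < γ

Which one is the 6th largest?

ξ

Piecing the relations together gives one ordering: ρ < ε < φ < κ < γ < η < ξ < δ < ω < μ < ψ < θ.
The 6th largest is ξ.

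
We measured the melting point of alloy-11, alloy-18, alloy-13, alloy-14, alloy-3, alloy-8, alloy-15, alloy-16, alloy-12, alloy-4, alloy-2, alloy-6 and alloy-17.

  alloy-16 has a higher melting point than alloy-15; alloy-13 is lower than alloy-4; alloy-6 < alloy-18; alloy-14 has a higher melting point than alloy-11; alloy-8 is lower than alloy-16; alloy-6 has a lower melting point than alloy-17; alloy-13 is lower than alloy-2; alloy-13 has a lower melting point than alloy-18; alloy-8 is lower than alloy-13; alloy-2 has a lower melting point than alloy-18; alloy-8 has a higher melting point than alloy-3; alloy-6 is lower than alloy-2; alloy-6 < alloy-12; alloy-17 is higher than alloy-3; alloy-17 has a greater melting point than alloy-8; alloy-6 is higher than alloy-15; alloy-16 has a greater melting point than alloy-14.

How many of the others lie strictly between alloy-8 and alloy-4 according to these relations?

1

Chaining upward from alloy-8 reaches: alloy-13, alloy-2, alloy-18, alloy-17, alloy-16.
Chaining downward from alloy-4 reaches: alloy-3, alloy-13.
Strictly between alloy-8 and alloy-4 are those in both lists: alloy-13 — 1 element.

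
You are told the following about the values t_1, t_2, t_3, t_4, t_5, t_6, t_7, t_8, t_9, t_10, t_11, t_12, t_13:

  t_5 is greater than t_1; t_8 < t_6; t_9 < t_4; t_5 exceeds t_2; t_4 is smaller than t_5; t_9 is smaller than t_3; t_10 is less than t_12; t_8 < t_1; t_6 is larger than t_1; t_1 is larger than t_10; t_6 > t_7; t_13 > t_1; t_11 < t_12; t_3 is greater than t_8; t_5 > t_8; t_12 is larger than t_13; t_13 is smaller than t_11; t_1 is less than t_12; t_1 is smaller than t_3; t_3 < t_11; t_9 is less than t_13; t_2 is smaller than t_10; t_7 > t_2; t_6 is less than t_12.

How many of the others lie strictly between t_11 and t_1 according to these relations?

The relations place t_1 below t_11. An element lies strictly between them when it is forced above t_1 and also forced below t_11.
Above t_1: {t_13, t_3, t_6, t_12, t_5}. Below t_11: {t_8, t_9, t_2, t_10, t_13, t_3}.
Intersection: {t_13, t_3} — 2.

2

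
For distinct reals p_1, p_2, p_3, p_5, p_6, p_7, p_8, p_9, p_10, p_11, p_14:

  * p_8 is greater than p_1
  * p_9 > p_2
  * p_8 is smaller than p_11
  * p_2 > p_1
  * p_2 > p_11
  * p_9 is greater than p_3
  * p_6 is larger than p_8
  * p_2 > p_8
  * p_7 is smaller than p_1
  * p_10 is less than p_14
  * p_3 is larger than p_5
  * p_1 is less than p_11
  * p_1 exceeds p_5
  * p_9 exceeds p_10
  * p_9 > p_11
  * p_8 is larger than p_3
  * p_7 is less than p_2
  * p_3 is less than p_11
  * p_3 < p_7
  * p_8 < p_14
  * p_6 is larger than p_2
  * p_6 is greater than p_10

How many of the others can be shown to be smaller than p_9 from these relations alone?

8

Directly below p_9: p_3, p_10, p_11, p_2.
One step further: p_5, p_7, p_1, p_8 (8 so far).
Nothing else is reachable below p_9; 8 in all.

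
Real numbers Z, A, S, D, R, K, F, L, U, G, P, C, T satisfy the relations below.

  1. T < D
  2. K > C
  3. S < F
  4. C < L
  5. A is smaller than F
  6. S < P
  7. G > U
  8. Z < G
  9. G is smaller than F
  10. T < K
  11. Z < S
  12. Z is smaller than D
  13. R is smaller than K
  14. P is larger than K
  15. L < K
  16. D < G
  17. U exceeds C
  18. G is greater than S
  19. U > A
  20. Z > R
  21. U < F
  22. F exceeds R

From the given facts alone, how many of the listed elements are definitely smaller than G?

8

Directly below G: Z, D, U, S.
One step further: R, A, C, T (8 so far).
No other element is forced below G by the given relations, so the count is 8.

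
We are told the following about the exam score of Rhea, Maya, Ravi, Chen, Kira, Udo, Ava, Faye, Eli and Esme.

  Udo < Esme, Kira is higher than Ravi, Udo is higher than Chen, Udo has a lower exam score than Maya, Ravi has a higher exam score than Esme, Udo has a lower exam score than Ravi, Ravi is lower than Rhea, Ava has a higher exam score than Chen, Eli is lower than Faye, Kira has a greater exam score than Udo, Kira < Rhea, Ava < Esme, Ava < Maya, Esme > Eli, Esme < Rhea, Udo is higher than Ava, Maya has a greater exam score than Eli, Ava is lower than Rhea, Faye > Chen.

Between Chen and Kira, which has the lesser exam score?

Chen < Ava and Ava < Udo give Chen < Udo.
With Udo < Esme: Chen < Ava < Udo < Esme.
With Esme < Ravi: Chen < Ava < Udo < Esme < Ravi.
Then Ravi < Kira extends the chain to Kira.
So Chen < Kira; Chen is the lower of the two.

Chen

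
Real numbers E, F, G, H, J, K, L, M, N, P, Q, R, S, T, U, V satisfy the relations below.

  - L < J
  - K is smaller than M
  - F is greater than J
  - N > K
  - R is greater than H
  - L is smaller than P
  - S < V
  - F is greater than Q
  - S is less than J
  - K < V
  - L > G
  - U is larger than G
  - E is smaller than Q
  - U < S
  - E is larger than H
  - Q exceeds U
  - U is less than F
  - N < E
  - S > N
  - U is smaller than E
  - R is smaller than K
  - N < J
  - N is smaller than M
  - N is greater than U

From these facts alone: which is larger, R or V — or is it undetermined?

Link the given pairs in sequence: R < K; K < N; N < S; S < V.
Together: R < K < N < S < V.
So V is larger.

V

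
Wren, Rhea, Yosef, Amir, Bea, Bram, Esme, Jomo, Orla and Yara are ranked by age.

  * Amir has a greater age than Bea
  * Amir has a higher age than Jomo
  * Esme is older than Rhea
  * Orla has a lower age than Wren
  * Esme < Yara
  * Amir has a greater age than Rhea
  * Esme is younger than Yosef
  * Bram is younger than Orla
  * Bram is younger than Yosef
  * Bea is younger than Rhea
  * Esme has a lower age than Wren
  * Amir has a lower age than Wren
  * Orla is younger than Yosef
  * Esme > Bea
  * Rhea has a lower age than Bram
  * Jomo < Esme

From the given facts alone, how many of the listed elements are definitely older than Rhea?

7

From Rhea the given relations immediately reach Esme, Bram, Amir.
From those, Orla, Yara, Yosef, Wren — 7 in total.
No other element is forced above Rhea by the given relations, so the count is 7.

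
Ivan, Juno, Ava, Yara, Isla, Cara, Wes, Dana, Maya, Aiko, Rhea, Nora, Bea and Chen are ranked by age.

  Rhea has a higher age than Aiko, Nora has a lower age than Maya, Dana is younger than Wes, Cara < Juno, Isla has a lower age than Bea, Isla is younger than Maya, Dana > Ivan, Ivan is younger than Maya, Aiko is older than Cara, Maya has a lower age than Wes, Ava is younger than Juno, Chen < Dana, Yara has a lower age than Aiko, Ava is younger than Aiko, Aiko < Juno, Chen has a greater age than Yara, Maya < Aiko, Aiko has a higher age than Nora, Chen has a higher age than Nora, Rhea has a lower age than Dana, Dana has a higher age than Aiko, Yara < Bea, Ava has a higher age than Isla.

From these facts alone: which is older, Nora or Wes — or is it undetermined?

Nora < Maya and Maya < Aiko give Nora < Aiko.
With Aiko < Rhea: Nora < Maya < Aiko < Rhea.
Then Rhea < Dana extends the chain to Dana.
With Dana < Wes: Nora < Maya < Aiko < Rhea < Dana < Wes.
So Wes is older.

Wes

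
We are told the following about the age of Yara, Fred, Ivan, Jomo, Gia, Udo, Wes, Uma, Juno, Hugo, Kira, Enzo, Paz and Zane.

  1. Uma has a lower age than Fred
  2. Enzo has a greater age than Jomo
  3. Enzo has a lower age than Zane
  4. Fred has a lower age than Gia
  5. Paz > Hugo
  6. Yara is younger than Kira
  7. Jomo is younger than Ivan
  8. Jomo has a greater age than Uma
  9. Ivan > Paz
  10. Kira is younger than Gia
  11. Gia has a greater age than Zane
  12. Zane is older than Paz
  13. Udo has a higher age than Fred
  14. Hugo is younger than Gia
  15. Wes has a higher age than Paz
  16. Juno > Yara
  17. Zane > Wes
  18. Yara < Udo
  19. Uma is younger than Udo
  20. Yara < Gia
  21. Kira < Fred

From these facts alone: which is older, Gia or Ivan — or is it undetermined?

undetermined

Following every chain through Ivan: below Ivan we get Hugo, Uma, Paz, Jomo.
Gia is not reached, and no chain runs the other way from Gia to Ivan.
So the given relations leave the order of Ivan and Gia undetermined.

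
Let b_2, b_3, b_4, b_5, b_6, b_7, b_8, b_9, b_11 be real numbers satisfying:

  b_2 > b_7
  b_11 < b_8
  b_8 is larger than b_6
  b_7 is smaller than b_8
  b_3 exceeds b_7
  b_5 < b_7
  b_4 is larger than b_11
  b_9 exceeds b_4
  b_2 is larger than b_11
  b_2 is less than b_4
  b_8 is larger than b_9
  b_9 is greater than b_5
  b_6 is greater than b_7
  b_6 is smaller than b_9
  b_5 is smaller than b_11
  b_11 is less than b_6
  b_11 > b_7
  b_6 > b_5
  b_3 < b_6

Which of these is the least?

b_5

Chaining upward from b_5: directly above it, b_7, b_11, b_6, b_9; then b_3, b_2, b_4, b_8.
That covers every other element, and nothing is given below b_5, so b_5 is the least.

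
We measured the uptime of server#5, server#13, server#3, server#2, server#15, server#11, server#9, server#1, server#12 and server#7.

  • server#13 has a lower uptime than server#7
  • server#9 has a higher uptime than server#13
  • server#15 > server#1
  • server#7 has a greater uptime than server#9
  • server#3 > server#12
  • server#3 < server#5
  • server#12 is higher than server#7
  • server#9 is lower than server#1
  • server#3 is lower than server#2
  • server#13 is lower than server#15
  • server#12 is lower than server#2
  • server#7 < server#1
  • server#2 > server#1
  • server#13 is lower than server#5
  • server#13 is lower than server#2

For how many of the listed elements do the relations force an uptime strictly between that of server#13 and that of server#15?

The relations place server#13 below server#15. An element lies strictly between them when it is forced above server#13 and also forced below server#15.
Above server#13: {server#9, server#7, server#12, server#1, server#3, server#5, server#2}. Below server#15: {server#9, server#7, server#1}.
Intersection: {server#9, server#7, server#1} — 3.

3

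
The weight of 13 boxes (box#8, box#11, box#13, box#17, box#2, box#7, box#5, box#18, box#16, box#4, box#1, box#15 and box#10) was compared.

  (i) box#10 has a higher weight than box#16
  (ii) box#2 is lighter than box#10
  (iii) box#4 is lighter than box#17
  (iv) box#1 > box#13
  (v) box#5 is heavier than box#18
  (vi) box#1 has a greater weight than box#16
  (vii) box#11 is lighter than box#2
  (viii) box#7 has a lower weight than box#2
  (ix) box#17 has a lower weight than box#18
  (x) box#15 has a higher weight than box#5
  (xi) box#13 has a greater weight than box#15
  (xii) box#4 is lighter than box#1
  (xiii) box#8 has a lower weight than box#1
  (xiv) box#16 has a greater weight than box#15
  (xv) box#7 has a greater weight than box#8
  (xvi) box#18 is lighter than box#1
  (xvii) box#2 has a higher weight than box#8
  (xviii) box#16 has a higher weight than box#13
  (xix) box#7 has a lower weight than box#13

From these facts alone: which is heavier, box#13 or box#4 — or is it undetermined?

box#4 < box#17 < box#18 < box#5 < box#15 < box#13, by transitivity through box#17, box#18, box#5, box#15.
So box#13 is heavier.

box#13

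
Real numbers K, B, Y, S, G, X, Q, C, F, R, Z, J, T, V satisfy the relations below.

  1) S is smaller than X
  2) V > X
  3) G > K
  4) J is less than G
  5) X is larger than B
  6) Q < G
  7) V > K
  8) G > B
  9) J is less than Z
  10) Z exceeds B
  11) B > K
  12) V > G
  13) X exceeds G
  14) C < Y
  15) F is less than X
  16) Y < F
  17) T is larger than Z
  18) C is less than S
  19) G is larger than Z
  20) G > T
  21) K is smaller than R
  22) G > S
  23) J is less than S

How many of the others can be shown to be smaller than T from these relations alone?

Directly below T: Z.
One step further: J, B (3 so far).
One step further: K (4 so far).
No other element is forced below T by the given relations, so the count is 4.

4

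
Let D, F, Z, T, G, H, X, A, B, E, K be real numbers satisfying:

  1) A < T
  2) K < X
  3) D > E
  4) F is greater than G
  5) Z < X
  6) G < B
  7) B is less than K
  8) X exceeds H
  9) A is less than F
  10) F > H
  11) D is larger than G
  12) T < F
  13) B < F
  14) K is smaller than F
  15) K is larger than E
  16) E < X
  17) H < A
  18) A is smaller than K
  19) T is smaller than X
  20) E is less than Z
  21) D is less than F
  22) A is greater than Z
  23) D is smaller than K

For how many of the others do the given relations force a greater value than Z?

5

Directly above Z: A, X.
One step further: K, T, F (5 so far).
Nothing else is reachable above Z; 5 in all.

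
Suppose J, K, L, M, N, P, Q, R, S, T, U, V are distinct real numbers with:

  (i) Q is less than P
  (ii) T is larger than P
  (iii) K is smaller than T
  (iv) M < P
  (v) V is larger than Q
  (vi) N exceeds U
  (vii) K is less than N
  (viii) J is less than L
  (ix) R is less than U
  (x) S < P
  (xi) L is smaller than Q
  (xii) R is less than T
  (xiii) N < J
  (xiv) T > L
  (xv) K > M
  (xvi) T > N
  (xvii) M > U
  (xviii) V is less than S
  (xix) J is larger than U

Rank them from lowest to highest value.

The consecutive links are each given: R < U; U < M; M < K; K < N; N < J; J < L; L < Q; Q < V; V < S; S < P; P < T.

R < U < M < K < N < J < L < Q < V < S < P < T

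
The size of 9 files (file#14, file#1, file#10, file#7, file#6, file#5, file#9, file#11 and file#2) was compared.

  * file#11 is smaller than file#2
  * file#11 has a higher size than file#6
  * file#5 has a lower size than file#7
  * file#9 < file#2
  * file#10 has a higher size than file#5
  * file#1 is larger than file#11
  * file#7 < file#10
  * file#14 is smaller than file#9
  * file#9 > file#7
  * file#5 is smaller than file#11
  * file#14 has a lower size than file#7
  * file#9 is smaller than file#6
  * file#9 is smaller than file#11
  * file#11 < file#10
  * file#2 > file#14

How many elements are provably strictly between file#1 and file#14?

4

Chaining upward from file#14 reaches: file#7, file#9, file#6, file#11, file#2, file#10.
Chaining downward from file#1 reaches: file#5, file#7, file#9, file#6, file#11.
Strictly between file#14 and file#1 are those in both lists: file#7, file#9, file#6, file#11 — 4 elements.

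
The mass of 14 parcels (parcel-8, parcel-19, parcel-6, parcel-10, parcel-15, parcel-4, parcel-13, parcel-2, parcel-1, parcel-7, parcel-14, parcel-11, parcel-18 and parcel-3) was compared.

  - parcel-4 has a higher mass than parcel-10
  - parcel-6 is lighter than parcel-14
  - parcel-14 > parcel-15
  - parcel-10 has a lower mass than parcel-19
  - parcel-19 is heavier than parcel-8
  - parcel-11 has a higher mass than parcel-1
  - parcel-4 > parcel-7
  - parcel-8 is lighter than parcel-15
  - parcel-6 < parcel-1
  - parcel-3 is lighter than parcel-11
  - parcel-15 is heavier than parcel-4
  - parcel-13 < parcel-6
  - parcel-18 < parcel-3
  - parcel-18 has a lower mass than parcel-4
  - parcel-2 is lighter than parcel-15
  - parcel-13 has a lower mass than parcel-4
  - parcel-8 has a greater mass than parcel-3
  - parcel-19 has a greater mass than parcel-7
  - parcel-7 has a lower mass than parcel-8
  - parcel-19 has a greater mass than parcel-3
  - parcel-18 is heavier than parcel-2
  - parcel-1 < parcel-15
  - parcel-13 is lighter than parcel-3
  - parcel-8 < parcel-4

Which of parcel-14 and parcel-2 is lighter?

parcel-2

Link the given pairs in sequence: parcel-2 < parcel-18; parcel-18 < parcel-3; parcel-3 < parcel-8; parcel-8 < parcel-15; parcel-15 < parcel-14.
Chaining these gives parcel-2 < parcel-18 < parcel-3 < parcel-8 < parcel-15 < parcel-14.
So parcel-2 < parcel-14; parcel-2 is the lighter of the two.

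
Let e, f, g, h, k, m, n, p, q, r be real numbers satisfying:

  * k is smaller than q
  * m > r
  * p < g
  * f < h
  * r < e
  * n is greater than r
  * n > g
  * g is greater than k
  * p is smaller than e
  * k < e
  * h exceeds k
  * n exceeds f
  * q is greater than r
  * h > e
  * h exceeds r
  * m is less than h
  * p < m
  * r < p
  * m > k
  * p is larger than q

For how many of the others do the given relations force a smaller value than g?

Directly below g: k, p.
One step further: r, q (4 so far).
No other element is forced below g by the given relations, so the count is 4.

4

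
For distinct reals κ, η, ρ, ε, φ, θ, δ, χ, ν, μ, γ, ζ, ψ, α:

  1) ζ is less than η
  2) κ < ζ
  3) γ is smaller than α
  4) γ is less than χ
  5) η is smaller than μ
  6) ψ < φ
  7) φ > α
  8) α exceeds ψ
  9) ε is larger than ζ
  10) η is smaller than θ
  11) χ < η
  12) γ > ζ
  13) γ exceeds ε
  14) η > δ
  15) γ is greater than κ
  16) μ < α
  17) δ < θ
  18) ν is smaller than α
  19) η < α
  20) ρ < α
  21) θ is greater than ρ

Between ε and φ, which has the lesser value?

ε

The relevant relations are ε < γ; γ < χ; χ < η; η < μ; μ < α; α < φ.
Together: ε < γ < χ < η < μ < α < φ.
So ε < φ; ε is the smaller of the two.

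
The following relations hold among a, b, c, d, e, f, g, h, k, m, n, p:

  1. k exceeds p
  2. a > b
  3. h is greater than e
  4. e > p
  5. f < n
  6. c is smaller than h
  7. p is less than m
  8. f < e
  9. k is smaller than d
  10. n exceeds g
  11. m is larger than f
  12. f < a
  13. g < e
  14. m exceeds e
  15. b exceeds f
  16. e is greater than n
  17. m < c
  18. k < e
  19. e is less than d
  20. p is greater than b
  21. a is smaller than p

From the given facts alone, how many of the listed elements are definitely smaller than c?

9

Directly below c: m.
One step further: f, p, e (4 so far).
One step further: g, n, b, a, k (9 so far).
No other element is forced below c by the given relations, so the count is 9.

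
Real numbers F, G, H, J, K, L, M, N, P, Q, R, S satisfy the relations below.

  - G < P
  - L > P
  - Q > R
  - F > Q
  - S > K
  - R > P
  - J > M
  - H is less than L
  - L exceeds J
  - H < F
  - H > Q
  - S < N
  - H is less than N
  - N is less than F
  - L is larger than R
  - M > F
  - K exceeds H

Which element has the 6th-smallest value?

Piecing the relations together gives one ordering: G < P < R < Q < H < K < S < N < F < M < J < L.
Counting 6 from the smallest end gives K.

K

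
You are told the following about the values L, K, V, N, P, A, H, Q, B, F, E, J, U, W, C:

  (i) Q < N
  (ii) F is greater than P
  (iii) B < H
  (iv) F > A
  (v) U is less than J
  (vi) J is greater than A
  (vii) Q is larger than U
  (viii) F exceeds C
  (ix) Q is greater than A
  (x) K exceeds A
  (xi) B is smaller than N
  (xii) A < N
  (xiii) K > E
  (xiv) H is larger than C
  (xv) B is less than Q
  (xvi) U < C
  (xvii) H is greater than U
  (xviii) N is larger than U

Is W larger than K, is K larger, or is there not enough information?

undetermined

Following every chain through W: nothing is chained to W.
K is not reached, and no chain runs the other way from K to W.
So the given relations leave the order of W and K undetermined.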